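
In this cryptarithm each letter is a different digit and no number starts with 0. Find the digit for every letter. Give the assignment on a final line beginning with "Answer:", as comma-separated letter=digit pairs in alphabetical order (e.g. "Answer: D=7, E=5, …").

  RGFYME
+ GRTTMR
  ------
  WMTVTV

Step 1. [col 1: E + R ≡ V (mod 10)] column 1 (E + R ≡ V (mod 10), carry-in 0) doesn't pin V yet; pick V=3 and continue ⇒ V=3.
Step 2. [col 1: E + R ≡ V (mod 10)] E=2 is one option consistent with column 1 (E + R ≡ V (mod 10), carry-in 0) — take it. So E=2.
Step 3. [col 1: E + R ≡ V (mod 10)] from column 1 (E=2, V=3, carry-in 0, digits 2,3 already taken and all letters distinct): R must equal 1 ⇒ R=1.
Step 4. [col 2: M + M ≡ T (mod 10)] M=7 is one option consistent with column 2 (M + M ≡ T (mod 10), carry-in 0) — take it, so M=7.
Step 5. [col 2: M + M ≡ T (mod 10)] column 2 reads M+M+carry(0)=T with M=7; with digits 1,2,3,7 already taken and all letters distinct, the only value for T is 4 ⇒ T=4.
Step 6. [col 3: Y + T ≡ V (mod 10)] column 3 reads Y+T+carry(1)=V with T=4, V=3; with digits 1,2,3,4,7 already taken and all letters distinct, the only value for Y is 8 ⇒ Y=8.
Step 7. [col 4: F + T ≡ T (mod 10)] in column 4 we have F+T≡T with carry-in 1; given T=4 and digits 1,2,3,4,7,8 already taken and all letters distinct, that pins F to 9, so F=9.
Step 8. [col 5: G + R ≡ M (mod 10)] column 5 reads G+R+carry(1)=M with R=1, M=7; with digits 1,2,3,4,7,8,9 already taken and all letters distinct, the only value for G is 5 ⇒ G=5.
Step 9. [col 6: R + G ≡ W (mod 10)] in column 6 we have R+G≡W with carry-in 0; given R=1, G=5 and digits 1,2,3,4,5,7,8,9 already taken and all letters distinct, that pins W to 6 ⇒ W=6.

Answer: E=2, F=9, G=5, M=7, R=1, T=4, V=3, W=6, Y=8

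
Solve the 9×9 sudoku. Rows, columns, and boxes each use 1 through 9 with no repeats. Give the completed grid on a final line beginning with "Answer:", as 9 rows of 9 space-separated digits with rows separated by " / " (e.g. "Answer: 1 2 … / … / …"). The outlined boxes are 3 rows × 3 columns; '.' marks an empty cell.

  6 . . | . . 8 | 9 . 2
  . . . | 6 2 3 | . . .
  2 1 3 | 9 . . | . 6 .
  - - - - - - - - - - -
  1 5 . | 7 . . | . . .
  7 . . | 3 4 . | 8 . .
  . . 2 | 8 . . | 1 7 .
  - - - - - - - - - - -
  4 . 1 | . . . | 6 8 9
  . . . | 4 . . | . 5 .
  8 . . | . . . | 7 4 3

Step 1. [r9c3∈{5,6,9}] 5 has one home in box 7: r9c3. So r9c3=5.
Step 2. [r5c6∈{1,2,5,6,9}] 1 has one home in row 5: r5c6. So r5c6=1.
Step 3. [r4c6∈{2,6,9}] box 5 places 2 nowhere but r4c6, so r4c6=2.
Step 4. [r8c5∈{1,3,6,7,8,9}] row 8 places 8 nowhere but r8c5, so r8c5=8.
Step 5. [r2c2∈{4,7,8,9}] in col 2, 8 fits only at r2c2. So r2c2=8.
Step 6. [r3c6∈{4,5,7}] in col 6, 4 fits only at r3c6, so r3c6=4.
Step 7. [r3c7∈{5}] r3c7's peers cover all but 5. So r3c7=5.
Step 8. [r4c3∈{4,6,8,9}] 8 has one home in row 4: r4c3. So r4c3=8.
Step 9. [r6c2∈{3,4,6,9}] 4 has one home in box 4: r6c2. So r6c2=4.
Step 10. [r1c2∈{7}] only 7 remains possible at r1c2. So r1c2=7.
Step 11. [r2c9∈{1,4,7}] row 2 places 7 nowhere but r2c9, so r2c9=7.
Step 12. [r7c5∈{3,5,7}] across col 5, 3 lands solely at r7c5 ⇒ r7c5=3.
Step 13. [r8c2∈{2,3,6,9}] across col 2, 3 lands solely at r8c2. So r8c2=3.
Step 14. [r8c1∈{9}] only 9 remains possible at r8c1. So r8c1=9.
Step 15. [r5c2∈{6,9}] col 2 places 9 nowhere but r5c2, so r5c2=9.
Step 16. [r9c2∈{2,6}] col 2 places 6 nowhere but r9c2. So r9c2=6.
Step 17. [r9c6∈{9}] r9c6's peers cover all but 9. So r9c6=9.
Step 18. [r6c5∈{5,6,9}] r6c5 is the only open cell in row 6 admitting 9. So r6c5=9.
Step 19. [r6c6∈{5,6}] in box 5, 5 fits only at r6c6 ⇒ r6c6=5.
Step 20. [r9c5∈{1}] nothing but 1 survives at r9c5 ⇒ r9c5=1.
Step 21. [r4c7∈{3,4}] col 7 places 3 nowhere but r4c7, so r4c7=3.
Step 22. [r6c9∈{6}] r6c9 is down to just 6 ⇒ r6c9=6.
Step 23. [r7c4∈{2,5}] across row 7, 5 lands solely at r7c4. So r7c4=5.
Step 24. [r2c8∈{1}] nothing but 1 survives at r2c8. So r2c8=1.
Step 25. [r2c3∈{4,9}] row 2 places 9 nowhere but r2c3 ⇒ r2c3=9.
Step 26. [r8c6∈{6,7}] r8c6 is the only open cell in row 8 admitting 6, so r8c6=6.
Step 27. [r4c9∈{4}] r4c9's peers cover all but 4 ⇒ r4c9=4.
Step 28. [r1c3∈{4}] only 4 remains possible at r1c3. So r1c3=4.
Step 29. [r1c4∈{1}] r1c4 has the single candidate 1, so r1c4=1.
Step 30. [r2c7∈{4}] r2c7 is down to just 4, so r2c7=4.
Step 31. [r1c8∈{3}] r1c8's peers cover all but 3 ⇒ r1c8=3.
Step 32. [r6c1∈{3}] r6c1's peers cover all but 3. So r6c1=3.
Step 33. [r7c6∈{7}] r7c6 is down to just 7 ⇒ r7c6=7.
Step 34. [r3c5∈{7}] nothing but 7 survives at r3c5, so r3c5=7.
Step 35. [r5c3∈{6}] r5c3 is down to just 6 ⇒ r5c3=6.
Step 36. [r7c2∈{2}] only 2 remains possible at r7c2, so r7c2=2.
Step 37. [r1c5∈{5}] r1c5's peers cover all but 5, so r1c5=5.
Step 38. [r5c8∈{2}] nothing but 2 survives at r5c8, so r5c8=2.
Step 39. [r9c4∈{2}] r9c4 is down to just 2 ⇒ r9c4=2.
Step 40. [r5c9∈{5}] r5c9's peers cover all but 5, so r5c9=5.
Step 41. [r2c1∈{5}] nothing but 5 survives at r2c1. So r2c1=5.
Step 42. [r4c5∈{6}] only 6 remains possible at r4c5. So r4c5=6.
Step 43. [r4c8∈{9}] r4c8's peers cover all but 9 ⇒ r4c8=9.
Step 44. [r8c7∈{2}] r8c7's peers cover all but 2, so r8c7=2.
Step 45. [r3c9∈{8}] nothing but 8 survives at r3c9 ⇒ r3c9=8.
Step 46. [r8c3∈{7}] r8c3 is down to just 7, so r8c3=7.
Step 47. [r8c9∈{1}] r8c9's peers cover all but 1. So r8c9=1.

Answer: 6 7 4 1 5 8 9 3 2 / 5 8 9 6 2 3 4 1 7 / 2 1 3 9 7 4 5 6 8 / 1 5 8 7 6 2 3 9 4 / 7 9 6 3 4 1 8 2 5 / 3 4 2 8 9 5 1 7 6 / 4 2 1 5 3 7 6 8 9 / 9 3 7 4 8 6 2 5 1 / 8 6 5 2 1 9 7 4 3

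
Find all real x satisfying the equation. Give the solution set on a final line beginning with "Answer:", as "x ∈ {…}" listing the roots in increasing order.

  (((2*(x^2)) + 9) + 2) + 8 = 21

Step 1. [(((2*(x^2)) + 9) + 2) + 8 = 21] peel the +8: subtract 8 from each side. So sub: ((2*(x^2)) + 9) + 2 = 13.
Step 2. [((2*(x^2)) + 9) + 2 = 13] peel the +2: subtract 2 from each side ⇒ sub: (2*(x^2)) + 9 = 11.
Step 3. [(2*(x^2)) + 9 = 11] 9 comes off first (subtract 9) ⇒ sub: 2*(x^2) = 2.
Step 4. [2*(x^2) = 2] 2 out front; divide by 2. So div: x^2 = 1.
Step 5. [x^2 = 1] √ both sides: 1 ≥ 0 gives two branches. So sqrt: x = 1 or -1.

Answer: x ∈ {-1, 1}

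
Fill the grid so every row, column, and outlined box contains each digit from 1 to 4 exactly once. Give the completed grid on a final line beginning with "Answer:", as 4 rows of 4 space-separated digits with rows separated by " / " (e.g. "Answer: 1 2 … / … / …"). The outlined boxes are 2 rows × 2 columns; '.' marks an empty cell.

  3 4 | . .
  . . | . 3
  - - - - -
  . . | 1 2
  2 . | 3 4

Step 1. [r2c2∈{1,2}] r2c2 is the only open cell in col 2 admitting 2. So r2c2=2.
Step 2. [r4c2∈{1}] nothing but 1 survives at r4c2. So r4c2=1.
Step 3. [r3c1∈{4}] r3c1's peers cover all but 4 ⇒ r3c1=4.
Step 4. [r1c4∈{1}] only 1 remains possible at r1c4 ⇒ r1c4=1.
Step 5. [r1c3∈{2}] only 2 remains possible at r1c3 ⇒ r1c3=2.
Step 6. [r3c2∈{3}] only 3 remains possible at r3c2 ⇒ r3c2=3.
Step 7. [r2c3∈{4}] only 4 remains possible at r2c3, so r2c3=4.
Step 8. [r2c1∈{1}] only 1 remains possible at r2c1. So r2c1=1.

Answer: 3 4 2 1 / 1 2 4 3 / 4 3 1 2 / 2 1 3 4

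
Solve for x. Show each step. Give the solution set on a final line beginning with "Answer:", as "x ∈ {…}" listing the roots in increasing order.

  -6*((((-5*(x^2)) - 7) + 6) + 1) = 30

Step 1. [-6*((((-5*(x^2)) - 7) + 6) + 1) = 30] leading coefficient -6: divide by -6. So div: (((-5*(x^2)) - 7) + 6) + 1 = -5.
Step 2. [(((-5*(x^2)) - 7) + 6) + 1 = -5] the outer +1 inverts by subtracting 1. So sub: ((-5*(x^2)) - 7) + 6 = -6.
Step 3. [((-5*(x^2)) - 7) + 6 = -6] subtract 6: x sits inside (… + 6). So sub: (-5*(x^2)) - 7 = -12.
Step 4. [(-5*(x^2)) - 7 = -12] peel the -7: add 7 from each side. So sub: -5*(x^2) = -5.
Step 5. [-5*(x^2) = -5] divide by the outer -5. So div: x^2 = 1.
Step 6. [x^2 = 1] √ both sides: 1 ≥ 0 gives two branches ⇒ sqrt: x = 1 or -1.

Answer: x ∈ {-1, 1}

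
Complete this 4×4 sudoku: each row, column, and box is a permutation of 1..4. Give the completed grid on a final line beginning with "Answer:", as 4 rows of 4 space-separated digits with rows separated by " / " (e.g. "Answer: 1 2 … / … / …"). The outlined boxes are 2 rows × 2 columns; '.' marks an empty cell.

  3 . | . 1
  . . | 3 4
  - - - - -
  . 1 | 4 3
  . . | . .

Step 1. [r3c1∈{2}] r3c1's peers cover all but 2 ⇒ r3c1=2.
Step 2. [r1c3∈{2}] r1c3 is down to just 2, so r1c3=2.
Step 3. [r4c2∈{3,4}] in row 4, 3 fits only at r4c2 ⇒ r4c2=3.
Step 4. [r4c1∈{4}] r4c1 is down to just 4. So r4c1=4.
Step 5. [r1c2∈{4}] nothing but 4 survives at r1c2 ⇒ r1c2=4.
Step 6. [r2c2∈{2}] only 2 remains possible at r2c2. So r2c2=2.
Step 7. [r4c3∈{1}] r4c3 has the single candidate 1 ⇒ r4c3=1.
Step 8. [r4c4∈{2}] r4c4 is down to just 2, so r4c4=2.
Step 9. [r2c1∈{1}] nothing but 1 survives at r2c1 ⇒ r2c1=1.

Answer: 3 4 2 1 / 1 2 3 4 / 2 1 4 3 / 4 3 1 2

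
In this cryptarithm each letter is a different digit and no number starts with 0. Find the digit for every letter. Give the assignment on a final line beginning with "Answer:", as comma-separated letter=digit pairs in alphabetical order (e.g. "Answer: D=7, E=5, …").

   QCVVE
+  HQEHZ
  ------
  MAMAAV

Step 1. [col 1: E + Z ≡ V (mod 10)] column 1 (E + Z ≡ V (mod 10), carry-in 0) doesn't pin V yet; pick V=7 and continue ⇒ V=7.
Step 2. [M] the sum has 6 digits but both addends have 5; that extra leading digit M is the final carry, namely 1. So M=1.
Step 3. [col 1: E + Z ≡ V (mod 10)] no forcing yet in column 1 (carry-in 0); Z=5 is free and consistent — try it, so Z=5.
Step 4. [col 1: E + Z ≡ V (mod 10)] in column 1 we have E+Z≡V with carry-in 0; given Z=5, V=7 and digits 1,5,7 already taken and all letters distinct, that pins E to 2. So E=2.
Step 5. [col 2: V + H ≡ A (mod 10)] A=0 is one option consistent with column 2 (V + H ≡ A (mod 10), carry-in 0) — take it, so A=0.
Step 6. [col 2: V + H ≡ A (mod 10)] column 2 reads V+H+carry(0)=A with V=7, A=0; with digits 0,1,2,5,7 already taken and all letters distinct, the only value for H is 3, so H=3.
Step 7. [col 4: C + Q ≡ M (mod 10)] several values work for C in column 4 (C + Q ≡ M (mod 10), carry-in 1); try C=4 ⇒ C=4.
Step 8. [col 4: C + Q ≡ M (mod 10)] column 4 reads C+Q+carry(1)=M with C=4, M=1; with digits 0,1,2,3,4,5,7 already taken and all letters distinct, the only value for Q is 6. So Q=6.

Answer: A=0, C=4, E=2, H=3, M=1, Q=6, V=7, Z=5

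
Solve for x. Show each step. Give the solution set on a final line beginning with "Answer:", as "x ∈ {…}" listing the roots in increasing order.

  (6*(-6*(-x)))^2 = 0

Step 1. [(6*(-6*(-x)))^2 = 0] 0 ≥ 0, LHS is (·)² — take ±√ ⇒ sqrt: 6*(-6*(-x)) = 0.
Step 2. [6*(-6*(-x)) = 0] LHS = 6·(…); ÷6 both sides ⇒ div: -6*(-x) = 0.
Step 3. [-6*(-x) = 0] LHS = -6·(…); ÷-6 both sides. So div: -x = 0.
Step 4. [-x = 0] leading − — multiply by −1, so neg: x = 0.

Answer: x ∈ {0}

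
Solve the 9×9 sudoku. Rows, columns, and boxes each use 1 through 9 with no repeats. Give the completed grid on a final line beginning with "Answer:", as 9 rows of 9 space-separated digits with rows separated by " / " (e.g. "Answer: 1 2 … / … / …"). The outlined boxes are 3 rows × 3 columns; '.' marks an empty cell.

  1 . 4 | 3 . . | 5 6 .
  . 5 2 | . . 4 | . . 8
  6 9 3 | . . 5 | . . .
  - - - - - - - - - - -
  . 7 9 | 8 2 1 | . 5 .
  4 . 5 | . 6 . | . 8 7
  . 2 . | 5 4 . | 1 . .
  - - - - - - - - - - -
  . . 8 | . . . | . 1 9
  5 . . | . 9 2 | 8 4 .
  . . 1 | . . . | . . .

Step 1. [r4c1∈{3}] nothing but 3 survives at r4c1 ⇒ r4c1=3.
Step 2. [r2c1∈{7}] only 7 remains possible at r2c1, so r2c1=7.
Step 3. [r3c4∈{1,2,7}] across col 4, 2 lands solely at r3c4, so r3c4=2.
Step 4. [r9c8∈{2,3,7}] 2 has one home in col 8: r9c8, so r9c8=2.
Step 5. [r3c5∈{1,7,8}] row 3 places 8 nowhere but r3c5 ⇒ r3c5=8.
Step 6. [r2c4∈{1,6,9}] across row 2, 6 lands solely at r2c4 ⇒ r2c4=6.
Step 7. [r6c6∈{3,7,9}] 7 has one home in row 6: r6c6, so r6c6=7.
Step 8. [r5c6∈{3,9}] 3 has one home in box 5: r5c6, so r5c6=3.
Step 9. [r7c5∈{3,5,7}] 5 has one home in row 7: r7c5. So r7c5=5.
Step 10. [r9c5∈{3,7}] in col 5, 3 fits only at r9c5 ⇒ r9c5=3.
Step 11. [r6c8∈{3,9}] row 6 places 9 nowhere but r6c8 ⇒ r6c8=9.
Step 12. [r7c6∈{6}] r7c6 is down to just 6. So r7c6=6.
Step 13. [r6c9∈{3,6}] row 6 places 3 nowhere but r6c9. So r6c9=3.
Step 14. [r8c9∈{6}] r8c9's peers cover all but 6, so r8c9=6.
Step 15. [r9c7∈{7}] r9c7's peers cover all but 7. So r9c7=7.
Step 16. [r4c9∈{4}] r4c9's peers cover all but 4, so r4c9=4.
Step 17. [r9c4∈{4}] r9c4 has the single candidate 4, so r9c4=4.
Step 18. [r7c7∈{3}] r7c7 has the single candidate 3, so r7c7=3.
Step 19. [r8c3∈{7}] nothing but 7 survives at r8c3 ⇒ r8c3=7.
Step 20. [r3c9∈{1}] r3c9 has the single candidate 1, so r3c9=1.
Step 21. [r8c4∈{1}] nothing but 1 survives at r8c4. So r8c4=1.
Step 22. [r2c7∈{9}] r2c7 has the single candidate 9, so r2c7=9.
Step 23. [r9c6∈{8}] r9c6 has the single candidate 8, so r9c6=8.
Step 24. [r1c6∈{9}] only 9 remains possible at r1c6 ⇒ r1c6=9.
Step 25. [r1c2∈{8}] nothing but 8 survives at r1c2. So r1c2=8.
Step 26. [r9c1∈{9}] nothing but 9 survives at r9c1. So r9c1=9.
Step 27. [r7c2∈{4}] r7c2's peers cover all but 4. So r7c2=4.
Step 28. [r2c5∈{1}] r2c5's peers cover all but 1, so r2c5=1.
Step 29. [r7c1∈{2}] r7c1 is down to just 2. So r7c1=2.
Step 30. [r3c8∈{7}] nothing but 7 survives at r3c8 ⇒ r3c8=7.
Step 31. [r2c8∈{3}] r2c8's peers cover all but 3, so r2c8=3.
Step 32. [r9c9∈{5}] only 5 remains possible at r9c9, so r9c9=5.
Step 33. [r6c3∈{6}] nothing but 6 survives at r6c3. So r6c3=6.
Step 34. [r3c7∈{4}] only 4 remains possible at r3c7. So r3c7=4.
Step 35. [r1c5∈{7}] r1c5 has the single candidate 7, so r1c5=7.
Step 36. [r5c7∈{2}] r5c7 has the single candidate 2 ⇒ r5c7=2.
Step 37. [r9c2∈{6}] nothing but 6 survives at r9c2. So r9c2=6.
Step 38. [r5c2∈{1}] r5c2 has the single candidate 1. So r5c2=1.
Step 39. [r7c4∈{7}] nothing but 7 survives at r7c4 ⇒ r7c4=7.
Step 40. [r4c7∈{6}] r4c7's peers cover all but 6, so r4c7=6.
Step 41. [r8c2∈{3}] nothing but 3 survives at r8c2 ⇒ r8c2=3.
Step 42. [r1c9∈{2}] only 2 remains possible at r1c9. So r1c9=2.
Step 43. [r5c4∈{9}] r5c4 has the single candidate 9 ⇒ r5c4=9.
Step 44. [r6c1∈{8}] r6c1 is down to just 8 ⇒ r6c1=8.

Answer: 1 8 4 3 7 9 5 6 2 / 7 5 2 6 1 4 9 3 8 / 6 9 3 2 8 5 4 7 1 / 3 7 9 8 2 1 6 5 4 / 4 1 5 9 6 3 2 8 7 / 8 2 6 5 4 7 1 9 3 / 2 4 8 7 5 6 3 1 9 / 5 3 7 1 9 2 8 4 6 / 9 6 1 4 3 8 7 2 5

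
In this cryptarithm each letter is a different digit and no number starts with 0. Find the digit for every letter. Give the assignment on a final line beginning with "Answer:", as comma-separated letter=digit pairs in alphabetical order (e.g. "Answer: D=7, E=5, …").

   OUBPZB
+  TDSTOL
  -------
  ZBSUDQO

Step 1. [Z] Z is the leading digit of a 7-digit sum of two 6-digit numbers; the final carry is exactly 1. So Z=1.
Step 2. [col 1: B + L ≡ O (mod 10)] B=6 is one option consistent with column 1 (B + L ≡ O (mod 10), carry-in 0) — take it ⇒ B=6.
Step 3. [col 1: B + L ≡ O (mod 10)] L=3 is one option consistent with column 1 (B + L ≡ O (mod 10), carry-in 0) — take it, so L=3.
Step 4. [col 1: B + L ≡ O (mod 10)] column 1 reads B+L+carry(0)=O with B=6, L=3; with digits 1,3,6 already taken and all letters distinct, the only value for O is 9, so O=9.
Step 5. [col 2: Z + O ≡ Q (mod 10)] in column 2 we have Z+O≡Q with carry-in 0; given Z=1, O=9 and digits 1,3,6,9 already taken and all letters distinct, that pins Q to 0, so Q=0.
Step 6. [col 3: P + T ≡ D (mod 10)] no forcing yet in column 3 (carry-in 1); T=7 is free and consistent — try it. So T=7.
Step 7. [col 3: P + T ≡ D (mod 10)] column 3: given T=7, carry-in 1, and digits 0,1,3,6,7,9 already taken and all letters distinct, P+T≡D (mod 10) forces D=2. So D=2.
Step 8. [col 3: P + T ≡ D (mod 10)] column 3: given T=7, D=2, carry-in 1, and digits 0,1,2,3,6,7,9 already taken and all letters distinct, P+T≡D (mod 10) forces P=4 ⇒ P=4.
Step 9. [col 4: B + S ≡ U (mod 10)] column 4: given B=6, carry-in 1, and digits 0,1,2,3,4,6,7,9 already taken and all letters distinct, B+S≡U (mod 10) forces S=8 ⇒ S=8.
Step 10. [col 4: B + S ≡ U (mod 10)] column 4 reads B+S+carry(1)=U with B=6, S=8; with digits 0,1,2,3,4,6,7,8,9 already taken and all letters distinct, the only value for U is 5 ⇒ U=5.

Answer: B=6, D=2, L=3, O=9, P=4, Q=0, S=8, T=7, U=5, Z=1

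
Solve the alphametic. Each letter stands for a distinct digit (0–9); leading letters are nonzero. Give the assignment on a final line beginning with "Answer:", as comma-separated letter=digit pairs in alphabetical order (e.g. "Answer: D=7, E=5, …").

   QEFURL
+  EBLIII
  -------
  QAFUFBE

Step 1. [col 1: L + I ≡ E (mod 10)] column 1 (L + I ≡ E (mod 10), carry-in 0) doesn't pin L yet; pick L=3 and continue, so L=3.
Step 2. [Q] Q is the leading digit of a 7-digit sum of two 6-digit numbers; the final carry is exactly 1. So Q=1.
Step 3. [col 1: L + I ≡ E (mod 10)] several values work for I in column 1 (L + I ≡ E (mod 10), carry-in 0); try I=5. So I=5.
Step 4. [col 1: L + I ≡ E (mod 10)] column 1 reads L+I+carry(0)=E with L=3, I=5; with digits 1,3,5 already taken and all letters distinct, the only value for E is 8, so E=8.
Step 5. [col 2: R + I ≡ B (mod 10)] no forcing yet in column 2 (carry-in 0); R=9 is free and consistent — try it. So R=9.
Step 6. [col 2: R + I ≡ B (mod 10)] in column 2 we have R+I≡B with carry-in 0; given R=9, I=5 and digits 1,3,5,8,9 already taken and all letters distinct, that pins B to 4. So B=4.
Step 7. [col 3: U + I ≡ F (mod 10)] no forcing yet in column 3 (carry-in 1); U=6 is free and consistent — try it. So U=6.
Step 8. [col 3: U + I ≡ F (mod 10)] in column 3 we have U+I≡F with carry-in 1; given U=6, I=5 and digits 1,3,4,5,6,8,9 already taken and all letters distinct, that pins F to 2, so F=2.
Step 9. [col 6: Q + E ≡ A (mod 10)] column 6: given Q=1, E=8, carry-in 1, and digits 1,2,3,4,5,6,8,9 already taken and all letters distinct, Q+E≡A (mod 10) forces A=0, so A=0.

Answer: A=0, B=4, E=8, F=2, I=5, L=3, Q=1, R=9, U=6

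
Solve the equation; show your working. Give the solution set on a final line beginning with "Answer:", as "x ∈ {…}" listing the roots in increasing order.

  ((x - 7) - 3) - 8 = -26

Step 1. [((x - 7) - 3) - 8 = -26] add 8: x sits inside (… - 8), so sub: (x - 7) - 3 = -18.
Step 2. [(x - 7) - 3 = -18] the outer -3 inverts by adding 3. So sub: x - 7 = -15.
Step 3. [x - 7 = -15] -7 is outermost — add 7 both sides ⇒ sub: x = -8.

Answer: x ∈ {-8}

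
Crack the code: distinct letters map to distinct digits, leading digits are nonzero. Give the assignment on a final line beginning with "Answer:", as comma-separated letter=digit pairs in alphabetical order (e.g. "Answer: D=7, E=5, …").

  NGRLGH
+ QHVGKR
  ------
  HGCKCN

Step 1. [col 1: H + R ≡ N (mod 10)] several values work for R in column 1 (H + R ≡ N (mod 10), carry-in 0); try R=8, so R=8.
Step 2. [col 1: H + R ≡ N (mod 10)] several values work for H in column 1 (H + R ≡ N (mod 10), carry-in 0); try H=9, so H=9.
Step 3. [col 1: H + R ≡ N (mod 10)] from column 1 (H=9, R=8, carry-in 0, digits 8,9 already taken and all letters distinct): N must equal 7 ⇒ N=7.
Step 4. [col 2: G + K ≡ C (mod 10)] no forcing yet in column 2 (carry-in 1); K=6 is free and consistent — try it. So K=6.
Step 5. [col 2: G + K ≡ C (mod 10)] G=5 is one option consistent with column 2 (G + K ≡ C (mod 10), carry-in 1) — take it ⇒ G=5.
Step 6. [col 2: G + K ≡ C (mod 10)] in column 2 we have G+K≡C with carry-in 1; given G=5, K=6 and digits 5,6,7,8,9 already taken and all letters distinct, that pins C to 2. So C=2.
Step 7. [col 3: L + G ≡ K (mod 10)] column 3 reads L+G+carry(1)=K with G=5, K=6; with digits 2,5,6,7,8,9 already taken and all letters distinct, the only value for L is 0. So L=0.
Step 8. [col 4: R + V ≡ C (mod 10)] column 4: given R=8, C=2, carry-in 0, and digits 0,2,5,6,7,8,9 already taken and all letters distinct, R+V≡C (mod 10) forces V=4. So V=4.
Step 9. [col 6: N + Q ≡ H (mod 10)] in column 6 we have N+Q≡H with carry-in 1; given N=7, H=9 and digits 0,2,4,5,6,7,8,9 already taken and all letters distinct, that pins Q to 1, so Q=1.

Answer: C=2, G=5, H=9, K=6, L=0, N=7, Q=1, R=8, V=4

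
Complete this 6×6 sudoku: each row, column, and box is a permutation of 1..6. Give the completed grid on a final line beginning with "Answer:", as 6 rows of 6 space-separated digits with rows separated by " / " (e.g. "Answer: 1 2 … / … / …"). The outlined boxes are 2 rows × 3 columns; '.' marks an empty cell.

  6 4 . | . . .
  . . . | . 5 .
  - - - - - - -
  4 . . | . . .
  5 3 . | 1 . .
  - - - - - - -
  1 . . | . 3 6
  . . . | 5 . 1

Step 1. [r2c4∈{2,3,4,6}] r2c4 is the only open cell in row 2 admitting 6 ⇒ r2c4=6.
Step 2. [r1c3∈{1,2,3,5}] r1c3 is the only open cell in row 1 admitting 5, so r1c3=5.
Step 3. [r2c6∈{2,3,4}] in row 2, 4 fits only at r2c6. So r2c6=4.
Step 4. [r4c6∈{2}] only 2 remains possible at r4c6 ⇒ r4c6=2.
Step 5. [r4c3∈{6}] only 6 remains possible at r4c3, so r4c3=6.
Step 6. [r5c4∈{2,4}] across col 4, 4 lands solely at r5c4. So r5c4=4.
Step 7. [r5c3∈{2}] r5c3's peers cover all but 2. So r5c3=2.
Step 8. [r1c6∈{3}] nothing but 3 survives at r1c6, so r1c6=3.
Step 9. [r3c2∈{1,2}] r3c2 is the only open cell in row 3 admitting 2 ⇒ r3c2=2.
Step 10. [r6c1∈{3}] nothing but 3 survives at r6c1, so r6c1=3.
Step 11. [r1c5∈{1,2}] across row 1, 1 lands solely at r1c5 ⇒ r1c5=1.
Step 12. [r3c3∈{1}] r3c3 is down to just 1 ⇒ r3c3=1.
Step 13. [r4c5∈{4}] only 4 remains possible at r4c5 ⇒ r4c5=4.
Step 14. [r1c4∈{2}] r1c4's peers cover all but 2 ⇒ r1c4=2.
Step 15. [r5c2∈{5}] r5c2 is down to just 5. So r5c2=5.
Step 16. [r2c2∈{1}] r2c2 is down to just 1 ⇒ r2c2=1.
Step 17. [r3c5∈{6}] only 6 remains possible at r3c5, so r3c5=6.
Step 18. [r3c4∈{3}] r3c4 is down to just 3 ⇒ r3c4=3.
Step 19. [r2c1∈{2}] nothing but 2 survives at r2c1 ⇒ r2c1=2.
Step 20. [r2c3∈{3}] r2c3 has the single candidate 3. So r2c3=3.
Step 21. [r3c6∈{5}] nothing but 5 survives at r3c6 ⇒ r3c6=5.
Step 22. [r6c2∈{6}] r6c2's peers cover all but 6. So r6c2=6.
Step 23. [r6c3∈{4}] r6c3's peers cover all but 4 ⇒ r6c3=4.
Step 24. [r6c5∈{2}] r6c5 is down to just 2. So r6c5=2.

Answer: 6 4 5 2 1 3 / 2 1 3 6 5 4 / 4 2 1 3 6 5 / 5 3 6 1 4 2 / 1 5 2 4 3 6 / 3 6 4 5 2 1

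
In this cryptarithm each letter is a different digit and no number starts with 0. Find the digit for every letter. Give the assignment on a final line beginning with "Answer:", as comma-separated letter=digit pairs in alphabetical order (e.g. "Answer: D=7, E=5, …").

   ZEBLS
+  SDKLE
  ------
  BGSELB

Step 1. [col 1: S + E ≡ B (mod 10)] B=1 is one option consistent with column 1 (S + E ≡ B (mod 10), carry-in 0) — take it ⇒ B=1.
Step 2. [col 1: S + E ≡ B (mod 10)] column 1 (S + E ≡ B (mod 10), carry-in 0) doesn't pin E yet; pick E=4 and continue. So E=4.
Step 3. [col 1: S + E ≡ B (mod 10)] column 1 reads S+E+carry(0)=B with E=4, B=1; with digits 1,4 already taken and all letters distinct, the only value for S is 7. So S=7.
Step 4. [col 2: L + L ≡ L (mod 10)] column 2: given nothing yet, carry-in 1, and digits 1,4,7 already taken and all letters distinct, L+L≡L (mod 10) forces L=9, so L=9.
Step 5. [col 3: B + K ≡ E (mod 10)] from column 3 (B=1, E=4, carry-in 1, digits 1,4,7,9 already taken and all letters distinct): K must equal 2, so K=2.
Step 6. [col 4: E + D ≡ S (mod 10)] from column 4 (E=4, S=7, carry-in 0, digits 1,2,4,7,9 already taken and all letters distinct): D must equal 3, so D=3.
Step 7. [col 5: Z + S ≡ G (mod 10)] column 5 reads Z+S+carry(0)=G with S=7; with digits 1,2,3,4,7,9 already taken and all letters distinct, the only value for Z is 8 ⇒ Z=8.
Step 8. [col 5: Z + S ≡ G (mod 10)] in column 5 we have Z+S≡G with carry-in 0; given Z=8, S=7 and digits 1,2,3,4,7,8,9 already taken and all letters distinct, that pins G to 5, so G=5.

Answer: B=1, D=3, E=4, G=5, K=2, L=9, S=7, Z=8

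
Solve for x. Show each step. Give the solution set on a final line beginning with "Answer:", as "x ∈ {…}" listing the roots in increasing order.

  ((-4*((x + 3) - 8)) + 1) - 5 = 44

Step 1. [((-4*((x + 3) - 8)) + 1) - 5 = 44] -5 is outermost — add 5 both sides, so sub: (-4*((x + 3) - 8)) + 1 = 49.
Step 2. [(-4*((x + 3) - 8)) + 1 = 49] peel the +1: subtract 1 from each side ⇒ sub: -4*((x + 3) - 8) = 48.
Step 3. [-4*((x + 3) - 8) = 48] leading coefficient -4: divide by -4, so div: (x + 3) - 8 = -12.
Step 4. [(x + 3) - 8 = -12] add 8: x sits inside (… - 8) ⇒ sub: x + 3 = -4.
Step 5. [x + 3 = -4] subtract 3: x sits inside (… + 3), so sub: x = -7.

Answer: x ∈ {-7}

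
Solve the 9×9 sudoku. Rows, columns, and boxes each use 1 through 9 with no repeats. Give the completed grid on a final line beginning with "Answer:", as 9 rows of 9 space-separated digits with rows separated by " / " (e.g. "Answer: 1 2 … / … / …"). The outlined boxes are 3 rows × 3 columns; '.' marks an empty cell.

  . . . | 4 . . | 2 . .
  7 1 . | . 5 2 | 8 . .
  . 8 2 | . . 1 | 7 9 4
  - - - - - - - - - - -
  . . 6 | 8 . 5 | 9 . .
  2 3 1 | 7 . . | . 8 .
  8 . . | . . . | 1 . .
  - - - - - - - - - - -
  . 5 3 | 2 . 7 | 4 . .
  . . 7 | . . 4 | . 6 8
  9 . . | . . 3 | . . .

Step 1. [r2c8∈{3}] only 3 remains possible at r2c8. So r2c8=3.
Step 2. [r4c5∈{1,2,3,4}] 1 has one home in row 4: r4c5 ⇒ r4c5=1.
Step 3. [r6c5∈{2,3,4,6,9}] across col 5, 2 lands solely at r6c5. So r6c5=2.
Step 4. [r6c3∈{4,5,9}] in box 4, 5 fits only at r6c3 ⇒ r6c3=5.
Step 5. [r5c7∈{5,6}] r5c7 is the only open cell in col 7 admitting 6, so r5c7=6.
Step 6. [r6c2∈{4,7,9}] in box 4, 9 fits only at r6c2, so r6c2=9.
Step 7. [r1c2∈{6}] only 6 remains possible at r1c2. So r1c2=6.
Step 8. [r7c8∈{1}] r7c8 is down to just 1 ⇒ r7c8=1.
Step 9. [r8c5∈{9}] nothing but 9 survives at r8c5 ⇒ r8c5=9.
Step 10. [r9c7∈{5}] r9c7's peers cover all but 5 ⇒ r9c7=5.
Step 11. [r4c2∈{4,7}] 7 has one home in col 2: r4c2, so r4c2=7.
Step 12. [r7c5∈{6,8}] in row 7, 8 fits only at r7c5 ⇒ r7c5=8.
Step 13. [r6c4∈{3,6}] in box 5, 3 fits only at r6c4 ⇒ r6c4=3.
Step 14. [r3c4∈{6}] r3c4 is down to just 6 ⇒ r3c4=6.
Step 15. [r6c9∈{7}] r6c9's peers cover all but 7 ⇒ r6c9=7.
Step 16. [r9c9∈{2}] r9c9 is down to just 2 ⇒ r9c9=2.
Step 17. [r1c3∈{9}] only 9 remains possible at r1c3 ⇒ r1c3=9.
Step 18. [r3c1∈{3,5}] across row 3, 5 lands solely at r3c1. So r3c1=5.
Step 19. [r4c1∈{4}] r4c1's peers cover all but 4, so r4c1=4.
Step 20. [r9c2∈{4}] r9c2's peers cover all but 4. So r9c2=4.
Step 21. [r1c8∈{5}] only 5 remains possible at r1c8, so r1c8=5.
Step 22. [r8c1∈{1}] r8c1 is down to just 1, so r8c1=1.
Step 23. [r3c5∈{3}] r3c5 has the single candidate 3. So r3c5=3.
Step 24. [r4c8∈{2}] only 2 remains possible at r4c8, so r4c8=2.
Step 25. [r2c9∈{6}] r2c9 is down to just 6, so r2c9=6.
Step 26. [r2c3∈{4}] r2c3 has the single candidate 4. So r2c3=4.
Step 27. [r6c6∈{6}] r6c6 is down to just 6 ⇒ r6c6=6.
Step 28. [r8c7∈{3}] only 3 remains possible at r8c7, so r8c7=3.
Step 29. [r5c5∈{4}] r5c5 has the single candidate 4 ⇒ r5c5=4.
Step 30. [r1c6∈{8}] r1c6 has the single candidate 8 ⇒ r1c6=8.
Step 31. [r9c3∈{8}] r9c3's peers cover all but 8. So r9c3=8.
Step 32. [r5c6∈{9}] r5c6 is down to just 9, so r5c6=9.
Step 33. [r1c5∈{7}] r1c5 has the single candidate 7, so r1c5=7.
Step 34. [r8c2∈{2}] r8c2 has the single candidate 2 ⇒ r8c2=2.
Step 35. [r7c9∈{9}] only 9 remains possible at r7c9. So r7c9=9.
Step 36. [r9c4∈{1}] nothing but 1 survives at r9c4. So r9c4=1.
Step 37. [r6c8∈{4}] r6c8's peers cover all but 4. So r6c8=4.
Step 38. [r1c1∈{3}] r1c1 is down to just 3. So r1c1=3.
Step 39. [r9c8∈{7}] nothing but 7 survives at r9c8. So r9c8=7.
Step 40. [r2c4∈{9}] r2c4's peers cover all but 9 ⇒ r2c4=9.
Step 41. [r5c9∈{5}] r5c9 is down to just 5 ⇒ r5c9=5.
Step 42. [r7c1∈{6}] r7c1's peers cover all but 6, so r7c1=6.
Step 43. [r4c9∈{3}] nothing but 3 survives at r4c9. So r4c9=3.
Step 44. [r1c9∈{1}] r1c9 has the single candidate 1 ⇒ r1c9=1.
Step 45. [r9c5∈{6}] r9c5 has the single candidate 6. So r9c5=6.
Step 46. [r8c4∈{5}] r8c4's peers cover all but 5, so r8c4=5.

Answer: 3 6 9 4 7 8 2 5 1 / 7 1 4 9 5 2 8 3 6 / 5 8 2 6 3 1 7 9 4 / 4 7 6 8 1 5 9 2 3 / 2 3 1 7 4 9 6 8 5 / 8 9 5 3 2 6 1 4 7 / 6 5 3 2 8 7 4 1 9 / 1 2 7 5 9 4 3 6 8 / 9 4 8 1 6 3 5 7 2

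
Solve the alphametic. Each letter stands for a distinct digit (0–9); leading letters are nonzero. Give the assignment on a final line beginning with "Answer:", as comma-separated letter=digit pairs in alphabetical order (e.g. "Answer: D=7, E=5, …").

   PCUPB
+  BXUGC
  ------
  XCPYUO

Step 1. [col 1: B + C ≡ O (mod 10)] no forcing yet in column 1 (carry-in 0); C=7 is free and consistent — try it. So C=7.
Step 2. [X] the sum has 6 digits but both addends have 5; that extra leading digit X is the final carry, namely 1 ⇒ X=1.
Step 3. [col 1: B + C ≡ O (mod 10)] column 1 (B + C ≡ O (mod 10), carry-in 0) doesn't pin O yet; pick O=6 and continue ⇒ O=6.
Step 4. [col 1: B + C ≡ O (mod 10)] column 1 reads B+C+carry(0)=O with C=7, O=6; with digits 1,6,7 already taken and all letters distinct, the only value for B is 9, so B=9.
Step 5. [col 2: P + G ≡ U (mod 10)] no forcing yet in column 2 (carry-in 1); G=3 is free and consistent — try it, so G=3.
Step 6. [col 2: P + G ≡ U (mod 10)] U=2 is one option consistent with column 2 (P + G ≡ U (mod 10), carry-in 1) — take it, so U=2.
Step 7. [col 2: P + G ≡ U (mod 10)] column 2: given G=3, U=2, carry-in 1, and digits 1,2,3,6,7,9 already taken and all letters distinct, P+G≡U (mod 10) forces P=8 ⇒ P=8.
Step 8. [col 3: U + U ≡ Y (mod 10)] in column 3 we have U+U≡Y with carry-in 1; given U=2 and digits 1,2,3,6,7,8,9 already taken and all letters distinct, that pins Y to 5 ⇒ Y=5.

Answer: B=9, C=7, G=3, O=6, P=8, U=2, X=1, Y=5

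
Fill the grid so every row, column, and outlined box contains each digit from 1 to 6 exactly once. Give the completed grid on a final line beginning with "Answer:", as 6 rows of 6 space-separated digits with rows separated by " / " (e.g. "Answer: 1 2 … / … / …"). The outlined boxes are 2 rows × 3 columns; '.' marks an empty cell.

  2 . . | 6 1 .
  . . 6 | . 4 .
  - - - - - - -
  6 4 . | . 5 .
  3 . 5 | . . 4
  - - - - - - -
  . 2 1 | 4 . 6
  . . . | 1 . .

Step 1. [r6c6∈{2,3,5}] across box 6, 5 lands solely at r6c6. So r6c6=5.
Step 2. [r1c6∈{3}] r1c6 has the single candidate 3. So r1c6=3.
Step 3. [r4c4∈{2}] r4c4 is down to just 2 ⇒ r4c4=2.
Step 4. [r2c2∈{1,3,5}] across row 2, 3 lands solely at r2c2, so r2c2=3.
Step 5. [r6c3∈{3,4}] in col 3, 3 fits only at r6c3 ⇒ r6c3=3.
Step 6. [r1c2∈{5}] r1c2 is down to just 5. So r1c2=5.
Step 7. [r6c5∈{2}] nothing but 2 survives at r6c5, so r6c5=2.
Step 8. [r2c4∈{5}] nothing but 5 survives at r2c4, so r2c4=5.
Step 9. [r4c2∈{1}] r4c2 is down to just 1 ⇒ r4c2=1.
Step 10. [r3c3∈{2}] only 2 remains possible at r3c3 ⇒ r3c3=2.
Step 11. [r3c4∈{3}] r3c4 is down to just 3, so r3c4=3.
Step 12. [r4c5∈{6}] nothing but 6 survives at r4c5, so r4c5=6.
Step 13. [r3c6∈{1}] only 1 remains possible at r3c6, so r3c6=1.
Step 14. [r5c5∈{3}] r5c5 has the single candidate 3, so r5c5=3.
Step 15. [r2c6∈{2}] r2c6's peers cover all but 2. So r2c6=2.
Step 16. [r6c2∈{6}] only 6 remains possible at r6c2. So r6c2=6.
Step 17. [r2c1∈{1}] nothing but 1 survives at r2c1 ⇒ r2c1=1.
Step 18. [r6c1∈{4}] r6c1's peers cover all but 4. So r6c1=4.
Step 19. [r1c3∈{4}] r1c3's peers cover all but 4, so r1c3=4.
Step 20. [r5c1∈{5}] r5c1's peers cover all but 5, so r5c1=5.

Answer: 2 5 4 6 1 3 / 1 3 6 5 4 2 / 6 4 2 3 5 1 / 3 1 5 2 6 4 / 5 2 1 4 3 6 / 4 6 3 1 2 5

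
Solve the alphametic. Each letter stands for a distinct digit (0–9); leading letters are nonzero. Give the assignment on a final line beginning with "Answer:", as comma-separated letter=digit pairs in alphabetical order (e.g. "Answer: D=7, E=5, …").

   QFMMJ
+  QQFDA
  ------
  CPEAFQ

Step 1. [col 1: J + A ≡ Q (mod 10)] column 1 (J + A ≡ Q (mod 10), carry-in 0) doesn't pin J yet; pick J=9 and continue, so J=9.
Step 2. [col 1: J + A ≡ Q (mod 10)] column 1 (J + A ≡ Q (mod 10), carry-in 0) doesn't pin Q yet; pick Q=5 and continue, so Q=5.
Step 3. [C] adding two 5-digit numbers gives at most 5+1 digits, and here it does — C is that final carry and must be 1 ⇒ C=1.
Step 4. [col 1: J + A ≡ Q (mod 10)] column 1: given J=9, Q=5, carry-in 0, and digits 1,5,9 already taken and all letters distinct, J+A≡Q (mod 10) forces A=6 ⇒ A=6.
Step 5. [col 2: M + D ≡ F (mod 10)] several values work for M in column 2 (M + D ≡ F (mod 10), carry-in 1); try M=3. So M=3.
Step 6. [col 2: M + D ≡ F (mod 10)] no forcing yet in column 2 (carry-in 1); F=2 is free and consistent — try it ⇒ F=2.
Step 7. [col 2: M + D ≡ F (mod 10)] from column 2 (M=3, F=2, carry-in 1, digits 1,2,3,5,6,9 already taken and all letters distinct): D must equal 8. So D=8.
Step 8. [col 4: F + Q ≡ E (mod 10)] column 4: given F=2, Q=5, carry-in 0, and digits 1,2,3,5,6,8,9 already taken and all letters distinct, F+Q≡E (mod 10) forces E=7 ⇒ E=7.
Step 9. [col 5: Q + Q ≡ P (mod 10)] in column 5 we have Q+Q≡P with carry-in 0; given Q=5 and digits 1,2,3,5,6,7,8,9 already taken and all letters distinct, that pins P to 0 ⇒ P=0.

Answer: A=6, C=1, D=8, E=7, F=2, J=9, M=3, P=0, Q=5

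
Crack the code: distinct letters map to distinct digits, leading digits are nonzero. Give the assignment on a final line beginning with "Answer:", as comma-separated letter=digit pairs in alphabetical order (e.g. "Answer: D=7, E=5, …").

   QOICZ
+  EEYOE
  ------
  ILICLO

Step 1. [col 1: Z + E ≡ O (mod 10)] column 1 (Z + E ≡ O (mod 10), carry-in 0) doesn't pin E yet; pick E=6 and continue ⇒ E=6.
Step 2. [col 1: Z + E ≡ O (mod 10)] column 1 (Z + E ≡ O (mod 10), carry-in 0) doesn't pin O yet; pick O=5 and continue ⇒ O=5.
Step 3. [col 1: Z + E ≡ O (mod 10)] column 1 reads Z+E+carry(0)=O with E=6, O=5; with digits 5,6 already taken and all letters distinct, the only value for Z is 9, so Z=9.
Step 4. [col 2: C + O ≡ L (mod 10)] column 2 (C + O ≡ L (mod 10), carry-in 1) doesn't pin C yet; pick C=4 and continue, so C=4.
Step 5. [I] the sum has 6 digits but both addends have 5; that extra leading digit I is the final carry, namely 1 ⇒ I=1.
Step 6. [col 2: C + O ≡ L (mod 10)] column 2 reads C+O+carry(1)=L with C=4, O=5; with digits 1,4,5,6,9 already taken and all letters distinct, the only value for L is 0. So L=0.
Step 7. [col 3: I + Y ≡ C (mod 10)] column 3: given I=1, C=4, carry-in 1, and digits 0,1,4,5,6,9 already taken and all letters distinct, I+Y≡C (mod 10) forces Y=2 ⇒ Y=2.
Step 8. [col 5: Q + E ≡ L (mod 10)] in column 5 we have Q+E≡L with carry-in 1; given E=6, L=0 and digits 0,1,2,4,5,6,9 already taken and all letters distinct, that pins Q to 3 ⇒ Q=3.

Answer: C=4, E=6, I=1, L=0, O=5, Q=3, Y=2, Z=9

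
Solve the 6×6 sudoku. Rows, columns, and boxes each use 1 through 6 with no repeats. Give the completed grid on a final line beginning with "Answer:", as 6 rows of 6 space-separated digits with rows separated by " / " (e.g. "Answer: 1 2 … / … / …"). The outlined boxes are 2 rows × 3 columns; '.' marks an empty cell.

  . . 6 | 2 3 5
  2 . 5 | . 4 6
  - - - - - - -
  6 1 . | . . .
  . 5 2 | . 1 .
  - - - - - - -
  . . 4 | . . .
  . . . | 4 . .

Step 1. [r6c3∈{1,3}] 1 has one home in col 3: r6c3, so r6c3=1.
Step 2. [r3c6∈{2,3,4}] r3c6 is the only open cell in row 3 admitting 4 ⇒ r3c6=4.
Step 3. [r4c6∈{3}] r4c6's peers cover all but 3. So r4c6=3.
Step 4. [r5c4∈{1,3,5,6}] across col 4, 3 lands solely at r5c4, so r5c4=3.
Step 5. [r6c6∈{2}] r6c6 has the single candidate 2 ⇒ r6c6=2.
Step 6. [r5c1∈{5}] r5c1's peers cover all but 5, so r5c1=5.
Step 7. [r5c5∈{6}] nothing but 6 survives at r5c5. So r5c5=6.
Step 8. [r6c2∈{3,6}] 6 has one home in row 6: r6c2 ⇒ r6c2=6.
Step 9. [r6c5∈{5}] r6c5's peers cover all but 5, so r6c5=5.
Step 10. [r1c2∈{4}] r1c2 is down to just 4. So r1c2=4.
Step 11. [r6c1∈{3}] only 3 remains possible at r6c1 ⇒ r6c1=3.
Step 12. [r3c4∈{5}] r3c4 has the single candidate 5, so r3c4=5.
Step 13. [r5c6∈{1}] r5c6 has the single candidate 1 ⇒ r5c6=1.
Step 14. [r2c2∈{3}] nothing but 3 survives at r2c2, so r2c2=3.
Step 15. [r3c3∈{3}] r3c3's peers cover all but 3. So r3c3=3.
Step 16. [r4c4∈{6}] r4c4 is down to just 6 ⇒ r4c4=6.
Step 17. [r5c2∈{2}] nothing but 2 survives at r5c2 ⇒ r5c2=2.
Step 18. [r2c4∈{1}] nothing but 1 survives at r2c4, so r2c4=1.
Step 19. [r1c1∈{1}] r1c1 is down to just 1 ⇒ r1c1=1.
Step 20. [r3c5∈{2}] r3c5 is down to just 2 ⇒ r3c5=2.
Step 21. [r4c1∈{4}] r4c1 is down to just 4 ⇒ r4c1=4.

Answer: 1 4 6 2 3 5 / 2 3 5 1 4 6 / 6 1 3 5 2 4 / 4 5 2 6 1 3 / 5 2 4 3 6 1 / 3 6 1 4 5 2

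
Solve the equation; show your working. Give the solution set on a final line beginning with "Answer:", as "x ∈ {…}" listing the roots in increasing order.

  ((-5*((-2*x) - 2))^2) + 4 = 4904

Step 1. [((-5*((-2*x) - 2))^2) + 4 = 4904] +4 is outermost — subtract 4 both sides. So sub: (-5*((-2*x) - 2))^2 = 4900.
Step 2. [(-5*((-2*x) - 2))^2 = 4900] LHS squared, RHS 4900 ≥ 0: apply √ (±), so sqrt: -5*((-2*x) - 2) = 70 or -70.
Step 3. [-5*((-2*x) - 2) = 70 or -70] -5 out front; divide by -5. So div: (-2*x) - 2 = -14 or 14.
Step 4. [(-2*x) - 2 = -14 or 14] the outer -2 inverts by adding 2 ⇒ sub: -2*x = -12 or 16.
Step 5. [-2*x = -12 or 16] LHS = -2·(…); ÷-2 both sides ⇒ div: x = 6 or -8.

Answer: x ∈ {-8, 6}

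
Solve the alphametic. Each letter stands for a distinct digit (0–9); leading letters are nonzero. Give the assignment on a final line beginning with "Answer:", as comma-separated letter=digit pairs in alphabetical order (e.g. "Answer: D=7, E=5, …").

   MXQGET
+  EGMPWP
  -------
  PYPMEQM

Step 1. [col 1: T + P ≡ M (mod 10)] no forcing yet in column 1 (carry-in 0); M=8 is free and consistent — try it, so M=8.
Step 2. [col 1: T + P ≡ M (mod 10)] P=1 is one option consistent with column 1 (T + P ≡ M (mod 10), carry-in 0) — take it ⇒ P=1.
Step 3. [col 1: T + P ≡ M (mod 10)] column 1: given P=1, M=8, carry-in 0, and digits 1,8 already taken and all letters distinct, T+P≡M (mod 10) forces T=7 ⇒ T=7.
Step 4. [col 2: E + W ≡ Q (mod 10)] column 2 (E + W ≡ Q (mod 10), carry-in 0) doesn't pin E yet; pick E=4 and continue. So E=4.
Step 5. [col 2: E + W ≡ Q (mod 10)] column 2 (E + W ≡ Q (mod 10), carry-in 0) doesn't pin Q yet; pick Q=0 and continue. So Q=0.
Step 6. [col 2: E + W ≡ Q (mod 10)] from column 2 (E=4, Q=0, carry-in 0, digits 0,1,4,7,8 already taken and all letters distinct): W must equal 6, so W=6.
Step 7. [col 3: G + P ≡ E (mod 10)] from column 3 (P=1, E=4, carry-in 1, digits 0,1,4,6,7,8 already taken and all letters distinct): G must equal 2. So G=2.
Step 8. [col 5: X + G ≡ P (mod 10)] from column 5 (G=2, P=1, carry-in 0, digits 0,1,2,4,6,7,8 already taken and all letters distinct): X must equal 9, so X=9.
Step 9. [col 6: M + E ≡ Y (mod 10)] column 6: given M=8, E=4, carry-in 1, and digits 0,1,2,4,6,7,8,9 already taken and all letters distinct, M+E≡Y (mod 10) forces Y=3 ⇒ Y=3.

Answer: E=4, G=2, M=8, P=1, Q=0, T=7, W=6, X=9, Y=3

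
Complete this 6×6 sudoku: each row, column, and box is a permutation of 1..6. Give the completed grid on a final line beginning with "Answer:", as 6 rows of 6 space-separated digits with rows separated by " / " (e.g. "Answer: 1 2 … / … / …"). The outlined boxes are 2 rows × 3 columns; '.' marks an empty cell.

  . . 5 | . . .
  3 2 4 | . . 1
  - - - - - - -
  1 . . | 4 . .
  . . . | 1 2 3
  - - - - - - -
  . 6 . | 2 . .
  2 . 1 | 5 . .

Step 1. [r5c6∈{4}] r5c6 has the single candidate 4. So r5c6=4.
Step 2. [r2c4∈{6}] r2c4 has the single candidate 6 ⇒ r2c4=6.
Step 3. [r4c1∈{4,5,6}] across col 1, 4 lands solely at r4c1, so r4c1=4.
Step 4. [r3c6∈{5,6}] across col 6, 5 lands solely at r3c6. So r3c6=5.
Step 5. [r5c3∈{3}] nothing but 3 survives at r5c3. So r5c3=3.
Step 6. [r6c5∈{3,6}] in row 6, 3 fits only at r6c5 ⇒ r6c5=3.
Step 7. [r3c5∈{6}] nothing but 6 survives at r3c5, so r3c5=6.
Step 8. [r3c2∈{3}] nothing but 3 survives at r3c2 ⇒ r3c2=3.
Step 9. [r1c2∈{1}] r1c2 has the single candidate 1, so r1c2=1.
Step 10. [r5c5∈{1}] nothing but 1 survives at r5c5 ⇒ r5c5=1.
Step 11. [r6c6∈{6}] only 6 remains possible at r6c6, so r6c6=6.
Step 12. [r1c5∈{4}] r1c5 is down to just 4 ⇒ r1c5=4.
Step 13. [r5c1∈{5}] r5c1's peers cover all but 5. So r5c1=5.
Step 14. [r4c3∈{6}] r4c3 is down to just 6 ⇒ r4c3=6.
Step 15. [r1c1∈{6}] only 6 remains possible at r1c1 ⇒ r1c1=6.
Step 16. [r1c6∈{2}] r1c6 has the single candidate 2. So r1c6=2.
Step 17. [r3c3∈{2}] r3c3's peers cover all but 2. So r3c3=2.
Step 18. [r1c4∈{3}] r1c4 is down to just 3. So r1c4=3.
Step 19. [r4c2∈{5}] only 5 remains possible at r4c2 ⇒ r4c2=5.
Step 20. [r2c5∈{5}] r2c5's peers cover all but 5, so r2c5=5.
Step 21. [r6c2∈{4}] only 4 remains possible at r6c2, so r6c2=4.

Answer: 6 1 5 3 4 2 / 3 2 4 6 5 1 / 1 3 2 4 6 5 / 4 5 6 1 2 3 / 5 6 3 2 1 4 / 2 4 1 5 3 6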